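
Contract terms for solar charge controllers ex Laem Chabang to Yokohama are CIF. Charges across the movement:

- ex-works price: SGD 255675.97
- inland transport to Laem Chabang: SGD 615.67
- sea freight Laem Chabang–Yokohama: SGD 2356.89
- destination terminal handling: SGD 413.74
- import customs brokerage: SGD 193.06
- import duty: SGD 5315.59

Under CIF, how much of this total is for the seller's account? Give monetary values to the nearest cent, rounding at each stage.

CIF: the seller pays costs through ocean freight and marine insurance to the destination port.
Seller's account: goods 255675.97 + inland to port 615.67 + freight 2356.89 = 258648.53
Buyer's account: destination terminal 413.74 + brokerage 193.06 + duty 5315.59 = 5922.39

Seller's account: SGD 258648.53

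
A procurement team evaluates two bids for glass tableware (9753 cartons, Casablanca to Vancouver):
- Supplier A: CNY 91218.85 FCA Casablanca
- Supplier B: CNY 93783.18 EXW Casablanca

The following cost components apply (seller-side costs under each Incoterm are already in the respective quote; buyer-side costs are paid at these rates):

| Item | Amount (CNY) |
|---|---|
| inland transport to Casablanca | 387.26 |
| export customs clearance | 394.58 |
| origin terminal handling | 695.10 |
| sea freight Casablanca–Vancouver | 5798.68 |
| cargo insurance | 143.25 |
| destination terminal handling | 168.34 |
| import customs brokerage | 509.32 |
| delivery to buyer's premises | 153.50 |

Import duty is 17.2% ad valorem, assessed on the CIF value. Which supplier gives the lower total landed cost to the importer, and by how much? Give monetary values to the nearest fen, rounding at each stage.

Supplier A is cheaper by CNY 3921.71

Supplier A (FCA):
CIF value = FCA price + origin terminal + freight + insurance = 91218.85 + 695.10 + 5798.68 + 143.25 = 97855.88
Import duty = 97855.88 × 17.2% = 16831.21
Buyer bears (A): 695.10 + 5798.68 + 143.25 + 168.34 + 509.32 + 153.50 = 7468.19
Landed cost (A) = invoice 91218.85 + 7468.19 + duty 16831.21 = 115518.25
Supplier B (EXW):
CIF value = EXW price + inland to port + export clearance + origin terminal + freight + insurance = 93783.18 + 387.26 + 394.58 + 695.10 + 5798.68 + 143.25 = 101202.05
Import duty = 101202.05 × 17.2% = 17406.75
Buyer bears (B): 387.26 + 394.58 + 695.10 + 5798.68 + 143.25 + 168.34 + 509.32 + 153.50 = 8250.03
Landed cost (B) = invoice 93783.18 + 8250.03 + duty 17406.75 = 119439.96
Difference = |115518.25 − 119439.96| = 3921.71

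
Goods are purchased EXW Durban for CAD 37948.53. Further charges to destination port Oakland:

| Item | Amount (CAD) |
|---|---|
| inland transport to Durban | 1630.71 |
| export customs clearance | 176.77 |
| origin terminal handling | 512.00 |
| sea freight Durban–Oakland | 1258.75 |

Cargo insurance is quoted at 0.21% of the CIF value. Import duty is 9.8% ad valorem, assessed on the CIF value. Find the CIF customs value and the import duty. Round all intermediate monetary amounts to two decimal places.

CIF value: CAD 41614.15; import duty: CAD 4078.19

Let C be the CIF value. C = EXW price + pre-shipment costs + freight + 0.21% × C
C − 0.21% × C = 37948.53 + 1630.71 + 176.77 + 512.00 + 1258.75
0.9979 × C = 41526.76
C = 41526.76 / 0.9979 = 41614.15
Insurance premium = 0.21% × 41614.15 = 87.39
Import duty = 41614.15 × 9.8% = 4078.19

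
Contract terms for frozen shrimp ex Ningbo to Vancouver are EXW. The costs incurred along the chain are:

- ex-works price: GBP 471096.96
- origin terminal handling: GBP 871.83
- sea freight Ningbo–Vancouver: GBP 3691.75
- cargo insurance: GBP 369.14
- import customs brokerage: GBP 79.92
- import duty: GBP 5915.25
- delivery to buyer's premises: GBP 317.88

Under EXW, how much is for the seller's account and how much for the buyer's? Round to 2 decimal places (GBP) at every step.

EXW: the seller makes goods available at their premises; the buyer bears all onward costs.
Seller's account: goods 471096.96 = 471096.96
Buyer's account: origin terminal 871.83 + freight 3691.75 + insurance 369.14 + brokerage 79.92 + duty 5915.25 + delivery 317.88 = 11245.77

Seller: GBP 471096.96; buyer: GBP 11245.77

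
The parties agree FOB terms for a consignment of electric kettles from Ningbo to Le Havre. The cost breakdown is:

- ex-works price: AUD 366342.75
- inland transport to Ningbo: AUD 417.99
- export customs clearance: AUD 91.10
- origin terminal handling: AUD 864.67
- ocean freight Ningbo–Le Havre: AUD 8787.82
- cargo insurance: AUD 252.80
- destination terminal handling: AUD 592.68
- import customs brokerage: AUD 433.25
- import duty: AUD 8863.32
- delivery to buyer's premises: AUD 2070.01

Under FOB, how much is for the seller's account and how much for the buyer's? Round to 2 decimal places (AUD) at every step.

Seller: AUD 367716.51; buyer: AUD 20999.88

FOB: the seller bears costs until goods are on board at the origin port; the buyer bears freight, insurance and all costs thereafter.
Seller's account: goods 366342.75 + inland to port 417.99 + export clearance 91.10 + origin terminal 864.67 = 367716.51
Buyer's account: freight 8787.82 + insurance 252.80 + destination terminal 592.68 + brokerage 433.25 + duty 8863.32 + delivery 2070.01 = 20999.88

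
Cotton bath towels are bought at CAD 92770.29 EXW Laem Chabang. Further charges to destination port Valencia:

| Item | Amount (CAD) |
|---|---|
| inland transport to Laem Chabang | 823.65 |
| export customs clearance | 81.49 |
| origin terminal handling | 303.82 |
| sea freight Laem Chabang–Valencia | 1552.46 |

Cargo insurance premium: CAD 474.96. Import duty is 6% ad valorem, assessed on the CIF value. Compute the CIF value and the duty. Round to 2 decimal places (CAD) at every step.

CIF value: CAD 96006.67; import duty: CAD 5760.40

CIF = EXW price + pre-shipment costs + freight + insurance
CIF = 92770.29 + 823.65 + 81.49 + 303.82 + 1552.46 + 474.96 = 96006.67
Import duty = 96006.67 × 6% = 5760.40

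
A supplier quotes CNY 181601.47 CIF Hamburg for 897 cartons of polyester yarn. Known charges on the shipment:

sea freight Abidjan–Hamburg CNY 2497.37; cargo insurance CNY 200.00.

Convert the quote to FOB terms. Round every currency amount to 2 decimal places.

From CIF to FOB, the seller no longer bears: freight, insurance.
FOB price = 181601.47 − 2497.37 − 200.00 = 178904.10

FOB price: CNY 178904.10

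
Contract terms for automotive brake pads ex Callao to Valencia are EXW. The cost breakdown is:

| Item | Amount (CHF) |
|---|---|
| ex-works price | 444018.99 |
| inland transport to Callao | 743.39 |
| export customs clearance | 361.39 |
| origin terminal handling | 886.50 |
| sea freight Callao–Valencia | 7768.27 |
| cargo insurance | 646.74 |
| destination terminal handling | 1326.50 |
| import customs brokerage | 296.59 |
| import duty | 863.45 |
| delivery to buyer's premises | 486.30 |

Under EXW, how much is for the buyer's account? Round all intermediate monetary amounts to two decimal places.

EXW: the seller makes goods available at their premises; the buyer bears all onward costs.
Seller's account: goods 444018.99 = 444018.99
Buyer's account: inland to port 743.39 + export clearance 361.39 + origin terminal 886.50 + freight 7768.27 + insurance 646.74 + destination terminal 1326.50 + brokerage 296.59 + duty 863.45 + delivery 486.30 = 13379.13

Buyer's account: CHF 13379.13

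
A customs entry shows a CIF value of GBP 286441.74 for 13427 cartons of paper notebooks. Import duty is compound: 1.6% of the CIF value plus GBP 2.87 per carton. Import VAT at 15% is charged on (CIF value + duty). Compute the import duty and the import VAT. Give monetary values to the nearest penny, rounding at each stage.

Import duty: GBP 43118.56; import VAT: GBP 49434.05

Ad valorem component: 286441.74 × 1.6% = 4583.07
Specific component: 13427 × 2.87 = 38535.49
Import duty = 4583.07 + 38535.49 = 43118.56
VAT base = CIF + duty = 286441.74 + 43118.56 = 329560.30
Import VAT = 329560.30 × 15% = 49434.05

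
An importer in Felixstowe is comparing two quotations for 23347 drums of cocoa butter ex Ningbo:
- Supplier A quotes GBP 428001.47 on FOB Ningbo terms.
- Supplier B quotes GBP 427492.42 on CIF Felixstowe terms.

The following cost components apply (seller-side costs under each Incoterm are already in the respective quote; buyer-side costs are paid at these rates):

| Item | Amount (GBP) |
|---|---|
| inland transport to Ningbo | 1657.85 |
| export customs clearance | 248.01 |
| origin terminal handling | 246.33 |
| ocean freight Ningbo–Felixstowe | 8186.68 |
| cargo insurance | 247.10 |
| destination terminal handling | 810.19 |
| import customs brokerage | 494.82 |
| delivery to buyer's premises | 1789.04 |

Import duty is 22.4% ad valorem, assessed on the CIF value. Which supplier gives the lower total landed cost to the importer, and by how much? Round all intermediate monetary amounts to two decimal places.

Supplier B is cheaper by GBP 10946.03

Supplier A (FOB):
CIF value = FOB price + freight + insurance = 428001.47 + 8186.68 + 247.10 = 436435.25
Import duty = 436435.25 × 22.4% = 97761.50
Buyer bears (A): 8186.68 + 247.10 + 810.19 + 494.82 + 1789.04 = 11527.83
Landed cost (A) = invoice 428001.47 + 11527.83 + duty 97761.50 = 537290.80
Supplier B (CIF):
The CIF price already equals the CIF value: 427492.42
Import duty = 427492.42 × 22.4% = 95758.30
Buyer bears (B): 810.19 + 494.82 + 1789.04 = 3094.05
Landed cost (B) = invoice 427492.42 + 3094.05 + duty 95758.30 = 526344.77
Difference = |537290.80 − 526344.77| = 10946.03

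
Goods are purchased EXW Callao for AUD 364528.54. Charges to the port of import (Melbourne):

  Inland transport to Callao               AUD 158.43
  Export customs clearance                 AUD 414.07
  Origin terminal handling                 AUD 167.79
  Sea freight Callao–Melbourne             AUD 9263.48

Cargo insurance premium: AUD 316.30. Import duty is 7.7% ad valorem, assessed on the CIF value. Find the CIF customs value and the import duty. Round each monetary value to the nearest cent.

CIF value: AUD 374848.61; import duty: AUD 28863.34

CIF = EXW price + pre-shipment costs + freight + insurance
CIF = 364528.54 + 158.43 + 414.07 + 167.79 + 9263.48 + 316.30 = 374848.61
Import duty = 374848.61 × 7.7% = 28863.34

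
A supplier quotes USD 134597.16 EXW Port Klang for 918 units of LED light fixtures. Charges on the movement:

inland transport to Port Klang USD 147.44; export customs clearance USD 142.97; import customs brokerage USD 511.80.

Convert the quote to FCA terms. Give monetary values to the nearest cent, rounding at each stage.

Not relevant to the conversion: brokerage — on the buyer under both terms; not part of either seller's price.
From EXW to FCA, the seller additionally bears: inland to port, export clearance.
FCA price = 134597.16 + 147.44 + 142.97 = 134887.57

FCA price: USD 134887.57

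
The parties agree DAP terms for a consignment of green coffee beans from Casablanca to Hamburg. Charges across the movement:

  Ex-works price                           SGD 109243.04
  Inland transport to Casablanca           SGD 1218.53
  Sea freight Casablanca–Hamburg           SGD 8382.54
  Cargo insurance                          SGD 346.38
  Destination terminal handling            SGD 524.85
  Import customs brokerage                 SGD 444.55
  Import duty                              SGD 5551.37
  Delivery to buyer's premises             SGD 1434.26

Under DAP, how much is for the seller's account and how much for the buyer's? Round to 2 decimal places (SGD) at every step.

Seller: SGD 121149.60; buyer: SGD 5995.92

DAP: the seller bears all costs to the named destination except import duty and clearance.
Seller's account: goods 109243.04 + inland to port 1218.53 + freight 8382.54 + insurance 346.38 + destination terminal 524.85 + delivery 1434.26 = 121149.60
Buyer's account: brokerage 444.55 + duty 5551.37 = 5995.92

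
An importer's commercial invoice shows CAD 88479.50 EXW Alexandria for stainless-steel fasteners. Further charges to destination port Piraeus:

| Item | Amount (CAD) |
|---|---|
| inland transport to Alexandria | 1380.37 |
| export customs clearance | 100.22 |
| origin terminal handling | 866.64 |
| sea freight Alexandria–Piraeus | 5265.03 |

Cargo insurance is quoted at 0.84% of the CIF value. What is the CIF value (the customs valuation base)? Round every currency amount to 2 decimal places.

Let C be the CIF value. C = EXW price + pre-shipment costs + freight + 0.84% × C
C − 0.84% × C = 88479.50 + 1380.37 + 100.22 + 866.64 + 5265.03
0.9916 × C = 96091.76
C = 96091.76 / 0.9916 = 96905.77
Insurance premium = 0.84% × 96905.77 = 814.01

CIF value: CAD 96905.77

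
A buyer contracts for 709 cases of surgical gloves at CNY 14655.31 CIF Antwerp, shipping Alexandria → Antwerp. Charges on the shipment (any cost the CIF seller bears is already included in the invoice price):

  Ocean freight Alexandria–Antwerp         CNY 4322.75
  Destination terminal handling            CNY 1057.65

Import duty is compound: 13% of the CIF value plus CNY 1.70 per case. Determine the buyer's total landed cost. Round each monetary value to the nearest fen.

CIF: the seller pays costs through ocean freight and marine insurance to the destination port.
Already in the invoice (seller's account under CIF): freight — exclude.
The CIF price already equals the CIF value: 14655.31
Ad valorem component: 14655.31 × 13% = 1905.19
Specific component: 709 × 1.70 = 1205.30
Import duty = 1905.19 + 1205.30 = 3110.49
Buyer bears: destination terminal 1057.65 + duty 3110.49 = 4168.14
Landed cost = invoice 14655.31 + 4168.14 = 18823.45

Total landed cost: CNY 18823.45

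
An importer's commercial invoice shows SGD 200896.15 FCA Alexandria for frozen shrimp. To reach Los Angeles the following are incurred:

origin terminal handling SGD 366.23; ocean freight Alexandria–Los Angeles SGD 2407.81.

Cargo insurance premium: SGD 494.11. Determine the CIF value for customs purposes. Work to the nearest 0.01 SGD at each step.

CIF value: SGD 204164.30

CIF = FCA price + pre-shipment costs + freight + insurance
CIF = 200896.15 + 366.23 + 2407.81 + 494.11 = 204164.30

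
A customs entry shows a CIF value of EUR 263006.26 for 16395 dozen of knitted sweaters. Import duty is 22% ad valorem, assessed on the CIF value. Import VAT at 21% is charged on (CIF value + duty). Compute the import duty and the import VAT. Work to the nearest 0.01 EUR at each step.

Import duty: EUR 57861.38; import VAT: EUR 67382.20

Import duty = 263006.26 × 22% = 57861.38
VAT base = CIF + duty = 263006.26 + 57861.38 = 320867.64
Import VAT = 320867.64 × 21% = 67382.20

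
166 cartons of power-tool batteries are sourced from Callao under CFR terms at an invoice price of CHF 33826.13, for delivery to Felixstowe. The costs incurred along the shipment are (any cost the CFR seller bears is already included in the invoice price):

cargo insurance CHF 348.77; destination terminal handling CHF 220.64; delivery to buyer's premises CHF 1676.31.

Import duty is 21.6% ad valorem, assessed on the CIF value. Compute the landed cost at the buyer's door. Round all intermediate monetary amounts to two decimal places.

CFR: the seller pays costs through ocean freight to the destination port, but not insurance.
CIF value = CFR price + insurance = 33826.13 + 348.77 = 34174.90
Import duty = 34174.90 × 21.6% = 7381.78
Buyer bears: insurance 348.77 + destination terminal 220.64 + delivery 1676.31 + duty 7381.78 = 9627.50
Landed cost = invoice 33826.13 + 9627.50 = 43453.63

Total landed cost: CHF 43453.63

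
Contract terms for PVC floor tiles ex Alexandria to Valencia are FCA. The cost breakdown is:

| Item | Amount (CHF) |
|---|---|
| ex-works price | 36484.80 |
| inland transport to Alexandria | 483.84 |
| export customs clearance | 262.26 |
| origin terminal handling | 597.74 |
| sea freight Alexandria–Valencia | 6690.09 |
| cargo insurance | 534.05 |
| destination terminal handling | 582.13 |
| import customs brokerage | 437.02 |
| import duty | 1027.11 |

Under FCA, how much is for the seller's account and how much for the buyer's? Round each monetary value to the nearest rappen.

FCA: the seller delivers export-cleared goods to the carrier; the buyer bears costs from that point.
Seller's account: goods 36484.80 + inland to port 483.84 + export clearance 262.26 = 37230.90
Buyer's account: origin terminal 597.74 + freight 6690.09 + insurance 534.05 + destination terminal 582.13 + brokerage 437.02 + duty 1027.11 = 9868.14

Seller: CHF 37230.90; buyer: CHF 9868.14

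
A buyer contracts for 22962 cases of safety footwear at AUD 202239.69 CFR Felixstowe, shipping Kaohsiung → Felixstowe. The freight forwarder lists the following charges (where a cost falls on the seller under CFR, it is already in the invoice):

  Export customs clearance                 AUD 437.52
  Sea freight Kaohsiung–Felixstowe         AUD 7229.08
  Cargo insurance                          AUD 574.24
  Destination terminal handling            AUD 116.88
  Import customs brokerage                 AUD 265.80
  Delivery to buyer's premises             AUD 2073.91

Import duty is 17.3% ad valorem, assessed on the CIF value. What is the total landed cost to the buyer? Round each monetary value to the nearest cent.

Total landed cost: AUD 240357.33

CFR: the seller pays costs through ocean freight to the destination port, but not insurance.
Already in the invoice (seller's account under CFR): export clearance, freight — exclude.
CIF value = CFR price + insurance = 202239.69 + 574.24 = 202813.93
Import duty = 202813.93 × 17.3% = 35086.81
Buyer bears: insurance 574.24 + destination terminal 116.88 + brokerage 265.80 + delivery 2073.91 + duty 35086.81 = 38117.64
Landed cost = invoice 202239.69 + 38117.64 = 240357.33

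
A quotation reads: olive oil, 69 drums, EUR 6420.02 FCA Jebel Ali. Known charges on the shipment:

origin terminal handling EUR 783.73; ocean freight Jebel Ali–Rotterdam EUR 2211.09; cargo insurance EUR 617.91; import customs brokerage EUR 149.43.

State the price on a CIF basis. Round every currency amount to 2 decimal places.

CIF price: EUR 10032.75

Not relevant to the conversion: brokerage — on the buyer under both terms; not part of either seller's price.
From FCA to CIF, the seller additionally bears: origin terminal, freight, insurance.
CIF price = 6420.02 + 783.73 + 2211.09 + 617.91 = 10032.75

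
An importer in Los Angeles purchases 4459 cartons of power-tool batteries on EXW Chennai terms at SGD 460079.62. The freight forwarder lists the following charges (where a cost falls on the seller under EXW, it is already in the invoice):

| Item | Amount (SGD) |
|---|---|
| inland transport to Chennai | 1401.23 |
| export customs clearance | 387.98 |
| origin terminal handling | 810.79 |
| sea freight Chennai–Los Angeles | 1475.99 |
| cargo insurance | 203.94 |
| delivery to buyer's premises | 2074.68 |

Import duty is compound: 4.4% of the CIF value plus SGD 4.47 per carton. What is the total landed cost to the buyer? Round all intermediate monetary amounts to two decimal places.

Total landed cost: SGD 506797.78

EXW: the seller makes goods available at their premises; the buyer bears all onward costs.
CIF value = EXW price + inland to port + export clearance + origin terminal + freight + insurance = 460079.62 + 1401.23 + 387.98 + 810.79 + 1475.99 + 203.94 = 464359.55
Ad valorem component: 464359.55 × 4.4% = 20431.82
Specific component: 4459 × 4.47 = 19931.73
Import duty = 20431.82 + 19931.73 = 40363.55
Buyer bears: inland to port 1401.23 + export clearance 387.98 + origin terminal 810.79 + freight 1475.99 + insurance 203.94 + delivery 2074.68 + duty 40363.55 = 46718.16
Landed cost = invoice 460079.62 + 46718.16 = 506797.78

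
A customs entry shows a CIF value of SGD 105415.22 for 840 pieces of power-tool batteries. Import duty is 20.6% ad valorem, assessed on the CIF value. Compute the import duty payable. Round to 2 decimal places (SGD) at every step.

Import duty = 105415.22 × 20.6% = 21715.54

Import duty: SGD 21715.54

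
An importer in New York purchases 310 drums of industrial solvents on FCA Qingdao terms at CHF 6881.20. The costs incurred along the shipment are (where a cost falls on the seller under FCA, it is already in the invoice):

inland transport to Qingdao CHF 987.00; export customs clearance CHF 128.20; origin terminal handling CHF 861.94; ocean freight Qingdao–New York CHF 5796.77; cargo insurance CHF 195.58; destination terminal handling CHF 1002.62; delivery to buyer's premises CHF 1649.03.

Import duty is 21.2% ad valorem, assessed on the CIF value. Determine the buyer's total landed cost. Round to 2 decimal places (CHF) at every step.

Total landed cost: CHF 19299.06

FCA: the seller delivers export-cleared goods to the carrier; the buyer bears costs from that point.
Already in the invoice (seller's account under FCA): inland to port, export clearance — exclude.
CIF value = FCA price + origin terminal + freight + insurance = 6881.20 + 861.94 + 5796.77 + 195.58 = 13735.49
Import duty = 13735.49 × 21.2% = 2911.92
Buyer bears: origin terminal 861.94 + freight 5796.77 + insurance 195.58 + destination terminal 1002.62 + delivery 1649.03 + duty 2911.92 = 12417.86
Landed cost = invoice 6881.20 + 12417.86 = 19299.06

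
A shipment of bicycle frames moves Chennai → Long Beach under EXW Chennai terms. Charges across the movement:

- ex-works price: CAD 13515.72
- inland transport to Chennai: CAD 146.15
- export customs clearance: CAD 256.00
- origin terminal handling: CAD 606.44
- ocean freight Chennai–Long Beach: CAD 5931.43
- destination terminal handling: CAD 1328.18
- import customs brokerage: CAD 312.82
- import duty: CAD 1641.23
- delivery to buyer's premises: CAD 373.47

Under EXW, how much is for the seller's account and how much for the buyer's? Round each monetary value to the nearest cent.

Seller: CAD 13515.72; buyer: CAD 10595.72

EXW: the seller makes goods available at their premises; the buyer bears all onward costs.
Seller's account: goods 13515.72 = 13515.72
Buyer's account: inland to port 146.15 + export clearance 256.00 + origin terminal 606.44 + freight 5931.43 + destination terminal 1328.18 + brokerage 312.82 + duty 1641.23 + delivery 373.47 = 10595.72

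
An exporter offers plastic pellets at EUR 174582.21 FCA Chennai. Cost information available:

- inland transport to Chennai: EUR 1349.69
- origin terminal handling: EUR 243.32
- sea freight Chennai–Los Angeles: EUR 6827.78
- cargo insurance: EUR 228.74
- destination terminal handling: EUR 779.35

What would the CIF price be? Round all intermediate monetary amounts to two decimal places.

Not relevant to the conversion: inland to port — on the seller under both FCA and CIF; already in the FCA price and stays in the CIF price. destination terminal — on the buyer under both terms; not part of either seller's price.
From FCA to CIF, the seller additionally bears: origin terminal, freight, insurance.
CIF price = 174582.21 + 243.32 + 6827.78 + 228.74 = 181882.05

CIF price: EUR 181882.05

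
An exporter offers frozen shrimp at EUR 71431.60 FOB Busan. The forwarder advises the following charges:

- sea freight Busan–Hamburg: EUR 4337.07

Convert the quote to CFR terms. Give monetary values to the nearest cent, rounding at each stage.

CFR price: EUR 75768.67

From FOB to CFR, the seller additionally bears: freight.
CFR price = 71431.60 + 4337.07 = 75768.67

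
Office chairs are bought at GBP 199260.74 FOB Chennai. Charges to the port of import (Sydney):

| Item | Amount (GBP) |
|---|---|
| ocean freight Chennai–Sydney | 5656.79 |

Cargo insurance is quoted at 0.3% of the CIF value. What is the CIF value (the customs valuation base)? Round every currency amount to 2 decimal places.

Let C be the CIF value. C = FOB price + freight + 0.3% × C
C − 0.3% × C = 199260.74 + 5656.79
0.997 × C = 204917.53
C = 204917.53 / 0.997 = 205534.13
Insurance premium = 0.3% × 205534.13 = 616.60

CIF value: GBP 205534.13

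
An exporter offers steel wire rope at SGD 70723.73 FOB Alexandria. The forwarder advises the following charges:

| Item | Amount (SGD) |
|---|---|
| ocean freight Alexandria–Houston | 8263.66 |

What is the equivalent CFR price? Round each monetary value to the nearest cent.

CFR price: SGD 78987.39

From FOB to CFR, the seller additionally bears: freight.
CFR price = 70723.73 + 8263.66 = 78987.39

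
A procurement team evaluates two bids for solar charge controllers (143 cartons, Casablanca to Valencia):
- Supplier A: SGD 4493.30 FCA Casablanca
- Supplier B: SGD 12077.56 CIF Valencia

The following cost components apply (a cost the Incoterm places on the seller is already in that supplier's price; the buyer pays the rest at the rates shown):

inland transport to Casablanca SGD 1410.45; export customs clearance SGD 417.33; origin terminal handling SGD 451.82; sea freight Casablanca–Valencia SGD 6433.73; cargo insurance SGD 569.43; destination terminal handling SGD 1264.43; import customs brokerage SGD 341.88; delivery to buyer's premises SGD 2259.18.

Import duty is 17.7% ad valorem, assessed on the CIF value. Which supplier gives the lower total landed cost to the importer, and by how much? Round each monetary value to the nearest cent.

Supplier A is cheaper by SGD 152.16

Supplier A (FCA):
CIF value = FCA price + origin terminal + freight + insurance = 4493.30 + 451.82 + 6433.73 + 569.43 = 11948.28
Import duty = 11948.28 × 17.7% = 2114.85
Buyer bears (A): 451.82 + 6433.73 + 569.43 + 1264.43 + 341.88 + 2259.18 = 11320.47
Landed cost (A) = invoice 4493.30 + 11320.47 + duty 2114.85 = 17928.62
Supplier B (CIF):
The CIF price already equals the CIF value: 12077.56
Import duty = 12077.56 × 17.7% = 2137.73
Buyer bears (B): 1264.43 + 341.88 + 2259.18 = 3865.49
Landed cost (B) = invoice 12077.56 + 3865.49 + duty 2137.73 = 18080.78
Difference = |17928.62 − 18080.78| = 152.16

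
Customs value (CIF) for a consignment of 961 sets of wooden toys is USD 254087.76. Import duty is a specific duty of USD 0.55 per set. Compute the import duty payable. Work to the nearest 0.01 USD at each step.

Import duty: USD 528.55

Import duty = 961 × 0.55 = 528.55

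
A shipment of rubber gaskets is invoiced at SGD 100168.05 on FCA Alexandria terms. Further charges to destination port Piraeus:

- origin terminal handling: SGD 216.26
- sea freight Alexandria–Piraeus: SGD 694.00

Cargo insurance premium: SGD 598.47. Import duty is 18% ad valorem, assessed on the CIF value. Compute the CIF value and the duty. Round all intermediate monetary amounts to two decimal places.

CIF value: SGD 101676.78; import duty: SGD 18301.82

CIF = FCA price + pre-shipment costs + freight + insurance
CIF = 100168.05 + 216.26 + 694.00 + 598.47 = 101676.78
Import duty = 101676.78 × 18% = 18301.82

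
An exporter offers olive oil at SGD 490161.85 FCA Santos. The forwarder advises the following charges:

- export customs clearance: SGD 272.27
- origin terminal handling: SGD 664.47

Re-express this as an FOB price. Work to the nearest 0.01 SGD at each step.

Not relevant to the conversion: export clearance — on the seller under both FCA and FOB; already in the FCA price and stays in the FOB price.
From FCA to FOB, the seller additionally bears: origin terminal.
FOB price = 490161.85 + 664.47 = 490826.32

FOB price: SGD 490826.32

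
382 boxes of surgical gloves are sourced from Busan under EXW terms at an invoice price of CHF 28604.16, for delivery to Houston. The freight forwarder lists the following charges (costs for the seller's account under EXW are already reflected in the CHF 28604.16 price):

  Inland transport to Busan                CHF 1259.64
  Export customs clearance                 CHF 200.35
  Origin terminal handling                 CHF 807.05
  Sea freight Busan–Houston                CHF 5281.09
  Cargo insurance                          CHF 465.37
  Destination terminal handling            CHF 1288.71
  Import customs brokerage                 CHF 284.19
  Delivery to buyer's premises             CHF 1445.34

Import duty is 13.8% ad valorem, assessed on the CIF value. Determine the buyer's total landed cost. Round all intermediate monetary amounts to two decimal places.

Total landed cost: CHF 44689.14

EXW: the seller makes goods available at their premises; the buyer bears all onward costs.
CIF value = EXW price + inland to port + export clearance + origin terminal + freight + insurance = 28604.16 + 1259.64 + 200.35 + 807.05 + 5281.09 + 465.37 = 36617.66
Import duty = 36617.66 × 13.8% = 5053.24
Buyer bears: inland to port 1259.64 + export clearance 200.35 + origin terminal 807.05 + freight 5281.09 + insurance 465.37 + destination terminal 1288.71 + brokerage 284.19 + delivery 1445.34 + duty 5053.24 = 16084.98
Landed cost = invoice 28604.16 + 16084.98 = 44689.14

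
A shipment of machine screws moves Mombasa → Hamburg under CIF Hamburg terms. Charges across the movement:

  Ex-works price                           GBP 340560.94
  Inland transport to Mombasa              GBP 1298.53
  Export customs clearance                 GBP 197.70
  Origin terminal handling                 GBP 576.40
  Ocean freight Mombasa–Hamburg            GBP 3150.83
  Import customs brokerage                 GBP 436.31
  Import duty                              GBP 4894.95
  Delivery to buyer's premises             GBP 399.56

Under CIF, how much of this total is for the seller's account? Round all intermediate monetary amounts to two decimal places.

Seller's account: GBP 345784.40

CIF: the seller pays costs through ocean freight and marine insurance to the destination port.
Seller's account: goods 340560.94 + inland to port 1298.53 + export clearance 197.70 + origin terminal 576.40 + freight 3150.83 = 345784.40
Buyer's account: brokerage 436.31 + duty 4894.95 + delivery 399.56 = 5730.82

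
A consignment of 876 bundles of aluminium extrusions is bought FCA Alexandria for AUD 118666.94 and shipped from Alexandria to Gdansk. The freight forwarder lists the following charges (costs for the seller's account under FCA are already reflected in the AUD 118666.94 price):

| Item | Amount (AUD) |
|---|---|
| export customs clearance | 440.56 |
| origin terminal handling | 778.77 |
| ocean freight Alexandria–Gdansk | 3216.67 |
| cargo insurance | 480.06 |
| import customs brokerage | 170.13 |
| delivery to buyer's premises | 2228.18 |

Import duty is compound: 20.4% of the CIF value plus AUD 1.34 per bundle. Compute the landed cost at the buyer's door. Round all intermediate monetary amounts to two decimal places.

Total landed cost: AUD 151835.65

FCA: the seller delivers export-cleared goods to the carrier; the buyer bears costs from that point.
Already in the invoice (seller's account under FCA): export clearance — exclude.
CIF value = FCA price + origin terminal + freight + insurance = 118666.94 + 778.77 + 3216.67 + 480.06 = 123142.44
Ad valorem component: 123142.44 × 20.4% = 25121.06
Specific component: 876 × 1.34 = 1173.84
Import duty = 25121.06 + 1173.84 = 26294.90
Buyer bears: origin terminal 778.77 + freight 3216.67 + insurance 480.06 + brokerage 170.13 + delivery 2228.18 + duty 26294.90 = 33168.71
Landed cost = invoice 118666.94 + 33168.71 = 151835.65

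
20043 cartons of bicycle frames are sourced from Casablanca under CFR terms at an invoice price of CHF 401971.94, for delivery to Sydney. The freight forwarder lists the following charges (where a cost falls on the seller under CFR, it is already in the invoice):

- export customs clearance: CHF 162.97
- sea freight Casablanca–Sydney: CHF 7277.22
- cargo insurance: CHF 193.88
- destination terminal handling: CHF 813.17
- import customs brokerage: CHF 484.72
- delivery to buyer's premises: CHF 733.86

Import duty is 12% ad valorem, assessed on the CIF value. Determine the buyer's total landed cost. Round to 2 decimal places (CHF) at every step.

CFR: the seller pays costs through ocean freight to the destination port, but not insurance.
Already in the invoice (seller's account under CFR): export clearance, freight — exclude.
CIF value = CFR price + insurance = 401971.94 + 193.88 = 402165.82
Import duty = 402165.82 × 12% = 48259.90
Buyer bears: insurance 193.88 + destination terminal 813.17 + brokerage 484.72 + delivery 733.86 + duty 48259.90 = 50485.53
Landed cost = invoice 401971.94 + 50485.53 = 452457.47

Total landed cost: CHF 452457.47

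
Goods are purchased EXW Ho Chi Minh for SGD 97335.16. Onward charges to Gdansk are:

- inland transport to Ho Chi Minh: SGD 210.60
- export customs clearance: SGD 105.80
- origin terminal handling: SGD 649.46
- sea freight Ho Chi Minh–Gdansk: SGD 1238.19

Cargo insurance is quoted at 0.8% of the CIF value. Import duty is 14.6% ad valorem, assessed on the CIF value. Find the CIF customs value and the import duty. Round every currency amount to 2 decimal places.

CIF value: SGD 100341.95; import duty: SGD 14649.92

Let C be the CIF value. C = EXW price + pre-shipment costs + freight + 0.8% × C
C − 0.8% × C = 97335.16 + 210.60 + 105.80 + 649.46 + 1238.19
0.992 × C = 99539.21
C = 99539.21 / 0.992 = 100341.95
Insurance premium = 0.8% × 100341.95 = 802.74
Import duty = 100341.95 × 14.6% = 14649.92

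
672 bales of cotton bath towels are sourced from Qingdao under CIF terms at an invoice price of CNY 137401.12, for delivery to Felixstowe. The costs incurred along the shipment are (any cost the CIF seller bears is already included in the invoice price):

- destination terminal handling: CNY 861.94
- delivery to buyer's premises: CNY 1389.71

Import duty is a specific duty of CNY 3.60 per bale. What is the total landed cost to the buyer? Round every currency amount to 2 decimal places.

Total landed cost: CNY 142071.97

CIF: the seller pays costs through ocean freight and marine insurance to the destination port.
The CIF price already equals the CIF value: 137401.12
Import duty = 672 × 3.60 = 2419.20
Buyer bears: destination terminal 861.94 + delivery 1389.71 + duty 2419.20 = 4670.85
Landed cost = invoice 137401.12 + 4670.85 = 142071.97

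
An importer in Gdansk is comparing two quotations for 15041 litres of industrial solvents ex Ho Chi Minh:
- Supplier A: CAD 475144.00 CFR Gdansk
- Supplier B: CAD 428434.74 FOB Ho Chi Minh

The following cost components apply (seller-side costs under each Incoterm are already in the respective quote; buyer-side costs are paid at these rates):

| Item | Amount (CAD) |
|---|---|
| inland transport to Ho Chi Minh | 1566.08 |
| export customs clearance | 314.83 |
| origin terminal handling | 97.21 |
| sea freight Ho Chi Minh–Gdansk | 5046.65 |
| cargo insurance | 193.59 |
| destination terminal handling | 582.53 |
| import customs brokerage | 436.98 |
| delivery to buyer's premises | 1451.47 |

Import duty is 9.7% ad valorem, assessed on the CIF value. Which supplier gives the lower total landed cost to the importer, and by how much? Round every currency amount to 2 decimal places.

Supplier A (CFR):
CIF value = CFR price + insurance = 475144.00 + 193.59 = 475337.59
Import duty = 475337.59 × 9.7% = 46107.75
Buyer bears (A): 193.59 + 582.53 + 436.98 + 1451.47 = 2664.57
Landed cost (A) = invoice 475144.00 + 2664.57 + duty 46107.75 = 523916.32
Supplier B (FOB):
CIF value = FOB price + freight + insurance = 428434.74 + 5046.65 + 193.59 = 433674.98
Import duty = 433674.98 × 9.7% = 42066.47
Buyer bears (B): 5046.65 + 193.59 + 582.53 + 436.98 + 1451.47 = 7711.22
Landed cost (B) = invoice 428434.74 + 7711.22 + duty 42066.47 = 478212.43
Difference = |523916.32 − 478212.43| = 45703.89

Supplier B is cheaper by CAD 45703.89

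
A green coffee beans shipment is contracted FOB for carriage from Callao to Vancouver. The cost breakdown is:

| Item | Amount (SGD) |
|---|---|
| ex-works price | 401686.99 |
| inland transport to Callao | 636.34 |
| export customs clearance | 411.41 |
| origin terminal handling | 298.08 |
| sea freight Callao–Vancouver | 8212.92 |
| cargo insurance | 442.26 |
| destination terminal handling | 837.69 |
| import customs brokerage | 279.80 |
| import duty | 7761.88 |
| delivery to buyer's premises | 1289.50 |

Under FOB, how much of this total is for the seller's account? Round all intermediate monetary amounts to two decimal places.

Seller's account: SGD 403032.82

FOB: the seller bears costs until goods are on board at the origin port; the buyer bears freight, insurance and all costs thereafter.
Seller's account: goods 401686.99 + inland to port 636.34 + export clearance 411.41 + origin terminal 298.08 = 403032.82
Buyer's account: freight 8212.92 + insurance 442.26 + destination terminal 837.69 + brokerage 279.80 + duty 7761.88 + delivery 1289.50 = 18824.05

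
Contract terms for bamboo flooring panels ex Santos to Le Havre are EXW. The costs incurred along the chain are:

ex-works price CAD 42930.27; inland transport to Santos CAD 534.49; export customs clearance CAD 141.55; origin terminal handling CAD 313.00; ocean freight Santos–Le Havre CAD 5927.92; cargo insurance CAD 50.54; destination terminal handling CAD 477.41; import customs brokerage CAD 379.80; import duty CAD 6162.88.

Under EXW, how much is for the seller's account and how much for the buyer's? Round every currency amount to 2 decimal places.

Seller: CAD 42930.27; buyer: CAD 13987.59

EXW: the seller makes goods available at their premises; the buyer bears all onward costs.
Seller's account: goods 42930.27 = 42930.27
Buyer's account: inland to port 534.49 + export clearance 141.55 + origin terminal 313.00 + freight 5927.92 + insurance 50.54 + destination terminal 477.41 + brokerage 379.80 + duty 6162.88 = 13987.59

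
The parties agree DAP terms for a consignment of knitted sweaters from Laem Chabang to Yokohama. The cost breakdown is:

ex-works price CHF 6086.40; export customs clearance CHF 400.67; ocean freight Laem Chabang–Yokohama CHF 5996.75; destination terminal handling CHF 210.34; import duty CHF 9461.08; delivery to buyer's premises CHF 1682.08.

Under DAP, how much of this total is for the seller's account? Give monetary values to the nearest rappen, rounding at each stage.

Seller's account: CHF 14376.24

DAP: the seller bears all costs to the named destination except import duty and clearance.
Seller's account: goods 6086.40 + export clearance 400.67 + freight 5996.75 + destination terminal 210.34 + delivery 1682.08 = 14376.24
Buyer's account: duty 9461.08 = 9461.08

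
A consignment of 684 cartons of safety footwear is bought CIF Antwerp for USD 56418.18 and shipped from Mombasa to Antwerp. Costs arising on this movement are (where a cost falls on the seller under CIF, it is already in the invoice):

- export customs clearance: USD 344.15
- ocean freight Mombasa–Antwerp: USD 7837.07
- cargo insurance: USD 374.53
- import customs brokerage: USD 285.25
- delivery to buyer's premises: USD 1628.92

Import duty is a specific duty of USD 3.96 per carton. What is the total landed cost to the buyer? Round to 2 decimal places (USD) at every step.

CIF: the seller pays costs through ocean freight and marine insurance to the destination port.
Already in the invoice (seller's account under CIF): export clearance, freight, insurance — exclude.
The CIF price already equals the CIF value: 56418.18
Import duty = 684 × 3.96 = 2708.64
Buyer bears: brokerage 285.25 + delivery 1628.92 + duty 2708.64 = 4622.81
Landed cost = invoice 56418.18 + 4622.81 = 61040.99

Total landed cost: USD 61040.99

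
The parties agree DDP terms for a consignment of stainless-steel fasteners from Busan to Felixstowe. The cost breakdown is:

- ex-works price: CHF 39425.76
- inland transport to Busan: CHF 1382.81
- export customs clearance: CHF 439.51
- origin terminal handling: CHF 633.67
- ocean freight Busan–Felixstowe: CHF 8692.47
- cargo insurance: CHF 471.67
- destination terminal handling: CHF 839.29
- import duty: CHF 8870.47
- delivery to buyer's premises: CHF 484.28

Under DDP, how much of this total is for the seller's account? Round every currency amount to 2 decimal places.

Seller's account: CHF 61239.93

DDP: the seller bears all costs including import duty.
Seller's account: goods 39425.76 + inland to port 1382.81 + export clearance 439.51 + origin terminal 633.67 + freight 8692.47 + insurance 471.67 + destination terminal 839.29 + duty 8870.47 + delivery 484.28 = 61239.93
Buyer's account: 0.00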